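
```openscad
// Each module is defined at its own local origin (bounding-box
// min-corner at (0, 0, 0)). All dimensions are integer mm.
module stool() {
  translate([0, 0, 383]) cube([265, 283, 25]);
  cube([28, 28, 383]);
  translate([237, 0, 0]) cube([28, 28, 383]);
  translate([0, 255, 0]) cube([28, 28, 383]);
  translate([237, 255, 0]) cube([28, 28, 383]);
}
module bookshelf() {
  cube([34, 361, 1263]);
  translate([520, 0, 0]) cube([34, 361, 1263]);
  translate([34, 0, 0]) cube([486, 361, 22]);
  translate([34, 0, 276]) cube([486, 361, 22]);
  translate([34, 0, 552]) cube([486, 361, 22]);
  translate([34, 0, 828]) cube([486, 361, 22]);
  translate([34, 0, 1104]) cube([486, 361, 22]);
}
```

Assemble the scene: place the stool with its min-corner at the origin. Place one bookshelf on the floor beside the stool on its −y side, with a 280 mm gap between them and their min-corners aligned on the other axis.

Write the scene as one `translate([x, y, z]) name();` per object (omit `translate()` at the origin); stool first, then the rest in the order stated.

stool();
translate([0, -641, 0]) bookshelf();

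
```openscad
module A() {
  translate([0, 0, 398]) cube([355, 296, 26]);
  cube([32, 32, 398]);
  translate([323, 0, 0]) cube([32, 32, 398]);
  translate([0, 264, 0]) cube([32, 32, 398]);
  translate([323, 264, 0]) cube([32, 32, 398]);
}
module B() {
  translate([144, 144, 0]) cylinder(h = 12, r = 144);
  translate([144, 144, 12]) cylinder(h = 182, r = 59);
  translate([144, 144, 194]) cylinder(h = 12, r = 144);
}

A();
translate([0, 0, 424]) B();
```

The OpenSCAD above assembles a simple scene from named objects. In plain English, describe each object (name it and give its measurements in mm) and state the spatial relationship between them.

A is a simple wooden stool: a rectangular seat 355 mm (x) by 296 mm (y), 26 mm thick, top face at z = 424 mm, on four square legs, each 32×32 mm in cross-section. The legs rest on z = 0, each flush with a corner of the seat.

B is a spool: two coaxial disc flanges of radius 144 mm and thickness 12 mm, joined by a core cylinder of radius 59 mm and height 182 mm. The lower flange rests on z = 0 and the three cylinders share a vertical axis.

The spool is on top of the stool.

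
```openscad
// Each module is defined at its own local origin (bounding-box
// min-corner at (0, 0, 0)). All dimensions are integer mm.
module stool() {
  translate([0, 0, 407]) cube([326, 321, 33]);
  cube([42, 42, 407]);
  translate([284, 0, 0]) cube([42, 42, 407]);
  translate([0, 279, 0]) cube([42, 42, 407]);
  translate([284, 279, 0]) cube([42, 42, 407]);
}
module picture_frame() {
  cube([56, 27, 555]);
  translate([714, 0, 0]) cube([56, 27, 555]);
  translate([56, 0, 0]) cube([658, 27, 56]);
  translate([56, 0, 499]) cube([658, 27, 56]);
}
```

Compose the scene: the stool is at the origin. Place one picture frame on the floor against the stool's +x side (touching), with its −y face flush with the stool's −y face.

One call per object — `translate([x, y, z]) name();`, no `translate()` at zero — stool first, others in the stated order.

stool();
translate([326, 0, 0]) picture_frame();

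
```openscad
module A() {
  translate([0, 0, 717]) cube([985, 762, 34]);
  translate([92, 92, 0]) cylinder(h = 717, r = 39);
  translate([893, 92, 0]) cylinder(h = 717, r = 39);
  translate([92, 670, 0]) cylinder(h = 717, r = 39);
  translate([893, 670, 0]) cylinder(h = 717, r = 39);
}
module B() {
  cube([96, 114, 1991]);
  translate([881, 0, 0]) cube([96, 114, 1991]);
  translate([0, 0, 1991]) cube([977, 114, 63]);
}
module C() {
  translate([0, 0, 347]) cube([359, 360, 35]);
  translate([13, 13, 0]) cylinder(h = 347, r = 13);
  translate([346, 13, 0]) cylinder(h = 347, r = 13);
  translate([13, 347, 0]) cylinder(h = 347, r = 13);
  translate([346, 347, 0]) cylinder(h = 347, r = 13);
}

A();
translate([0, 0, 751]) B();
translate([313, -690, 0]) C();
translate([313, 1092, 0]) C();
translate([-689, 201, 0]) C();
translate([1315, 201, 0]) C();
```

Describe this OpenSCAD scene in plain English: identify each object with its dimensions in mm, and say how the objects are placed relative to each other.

A is a table with a 985×762 mm rectangular top, 34 mm thick, top surface at z = 751 mm, supported by four round legs of 78 mm diameter, each leg's bounding box inset 53 mm from the nearest pair of top edges, running from the floor.

B is a rectangular door frame: two vertical jambs of 96×114 mm section, 1991 mm tall, with a clear opening 785 mm wide between their inner faces. A header 63 mm tall and 114 mm deep lies on top of the jambs and spans the full outside width.

C is a four-legged stool. The seat is 359×360 mm, 35 mm thick, top at z = 382 mm. It stands on four round legs, each 26 mm in diameter, from z = 0 to the seat underside, each leg's axis is inset half a diameter from the nearest pair of seat edges (so the leg's bounding box is flush with the corner).

The door frame is on top of the table. Four stools sit around the table at the −y, +y, −x, +x sides.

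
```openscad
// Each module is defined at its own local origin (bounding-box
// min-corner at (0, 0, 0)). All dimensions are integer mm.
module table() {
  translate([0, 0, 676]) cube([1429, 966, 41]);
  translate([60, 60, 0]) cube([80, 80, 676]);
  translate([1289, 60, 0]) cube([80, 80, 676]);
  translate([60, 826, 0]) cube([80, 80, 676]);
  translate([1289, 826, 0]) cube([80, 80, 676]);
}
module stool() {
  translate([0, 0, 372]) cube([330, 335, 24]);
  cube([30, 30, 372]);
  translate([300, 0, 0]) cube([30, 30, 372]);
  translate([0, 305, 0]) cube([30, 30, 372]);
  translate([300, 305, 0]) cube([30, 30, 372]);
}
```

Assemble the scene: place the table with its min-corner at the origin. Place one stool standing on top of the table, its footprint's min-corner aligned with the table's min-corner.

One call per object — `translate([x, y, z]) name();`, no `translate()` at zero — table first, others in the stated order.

table();
translate([0, 0, 717]) stool();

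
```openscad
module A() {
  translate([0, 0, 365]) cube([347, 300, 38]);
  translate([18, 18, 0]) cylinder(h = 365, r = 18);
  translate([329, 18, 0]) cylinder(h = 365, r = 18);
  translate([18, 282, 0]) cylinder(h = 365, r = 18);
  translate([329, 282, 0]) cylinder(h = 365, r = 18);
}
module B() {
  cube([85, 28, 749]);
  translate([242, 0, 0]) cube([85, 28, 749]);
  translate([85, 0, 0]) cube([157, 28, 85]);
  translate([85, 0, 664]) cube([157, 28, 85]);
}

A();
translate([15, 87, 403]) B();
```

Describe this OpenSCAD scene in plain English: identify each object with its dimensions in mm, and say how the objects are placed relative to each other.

A is a four-legged stool. The seat is a 347×300×38 mm slab whose top surface is at z = 403 mm; four round legs, each 36 mm in diameter, run from the floor (z = 0) to the underside of the seat, each leg's axis is inset half a diameter from the nearest pair of seat edges (so the leg's bounding box is flush with the corner).

B is a picture frame with a 157×579 mm rectangular opening (x by z) and a uniform 85 mm border on every side. Frame depth is 28 mm along y. It is built from two vertical stiles running the full outside height and two horizontal rails spanning the gap between the stiles.

The picture frame is on top of the stool.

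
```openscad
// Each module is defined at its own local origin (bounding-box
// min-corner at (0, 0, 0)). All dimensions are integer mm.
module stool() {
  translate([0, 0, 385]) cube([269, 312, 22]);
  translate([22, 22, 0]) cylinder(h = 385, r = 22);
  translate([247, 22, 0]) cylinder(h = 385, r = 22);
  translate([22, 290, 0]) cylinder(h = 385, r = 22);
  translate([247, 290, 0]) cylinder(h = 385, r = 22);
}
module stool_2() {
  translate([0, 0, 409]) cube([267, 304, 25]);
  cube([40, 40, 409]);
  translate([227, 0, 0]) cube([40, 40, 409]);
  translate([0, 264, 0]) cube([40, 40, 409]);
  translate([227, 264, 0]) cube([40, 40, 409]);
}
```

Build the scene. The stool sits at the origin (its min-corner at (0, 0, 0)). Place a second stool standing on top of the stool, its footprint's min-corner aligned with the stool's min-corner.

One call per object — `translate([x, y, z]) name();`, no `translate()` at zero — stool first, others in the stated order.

stool();
translate([0, 0, 407]) stool_2();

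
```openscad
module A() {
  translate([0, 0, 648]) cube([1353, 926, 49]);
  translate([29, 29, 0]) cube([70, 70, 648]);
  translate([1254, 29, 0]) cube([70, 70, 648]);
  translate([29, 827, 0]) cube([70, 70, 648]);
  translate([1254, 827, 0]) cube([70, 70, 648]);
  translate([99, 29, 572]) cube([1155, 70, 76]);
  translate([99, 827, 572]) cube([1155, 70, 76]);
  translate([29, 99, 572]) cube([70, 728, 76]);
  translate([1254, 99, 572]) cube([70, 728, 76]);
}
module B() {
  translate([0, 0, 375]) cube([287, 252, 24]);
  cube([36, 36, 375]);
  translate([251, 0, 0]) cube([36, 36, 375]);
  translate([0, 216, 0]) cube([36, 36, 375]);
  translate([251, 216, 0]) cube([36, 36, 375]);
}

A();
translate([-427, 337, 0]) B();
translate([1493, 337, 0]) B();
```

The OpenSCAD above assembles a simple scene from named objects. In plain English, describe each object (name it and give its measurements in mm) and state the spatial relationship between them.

A is a table with a 1353×926 mm rectangular top, 49 mm thick, top surface at z = 697 mm, supported by four 70×70 mm square legs, each inset 29 mm from the nearest pair of top edges, running from the floor. Four apron rails, 70 mm thick and 76 mm tall, run between adjacent legs with their top edges flush with the underside of the top and their outer faces flush with the legs' outer faces.

B is a four-legged stool. The seat is 287×252 mm, 24 mm thick, top at z = 399 mm. It stands on four square legs, each 36×36 mm in cross-section, from z = 0 to the seat underside, each flush with a corner of the seat.

Two stools sit around the table at the −x, +x sides.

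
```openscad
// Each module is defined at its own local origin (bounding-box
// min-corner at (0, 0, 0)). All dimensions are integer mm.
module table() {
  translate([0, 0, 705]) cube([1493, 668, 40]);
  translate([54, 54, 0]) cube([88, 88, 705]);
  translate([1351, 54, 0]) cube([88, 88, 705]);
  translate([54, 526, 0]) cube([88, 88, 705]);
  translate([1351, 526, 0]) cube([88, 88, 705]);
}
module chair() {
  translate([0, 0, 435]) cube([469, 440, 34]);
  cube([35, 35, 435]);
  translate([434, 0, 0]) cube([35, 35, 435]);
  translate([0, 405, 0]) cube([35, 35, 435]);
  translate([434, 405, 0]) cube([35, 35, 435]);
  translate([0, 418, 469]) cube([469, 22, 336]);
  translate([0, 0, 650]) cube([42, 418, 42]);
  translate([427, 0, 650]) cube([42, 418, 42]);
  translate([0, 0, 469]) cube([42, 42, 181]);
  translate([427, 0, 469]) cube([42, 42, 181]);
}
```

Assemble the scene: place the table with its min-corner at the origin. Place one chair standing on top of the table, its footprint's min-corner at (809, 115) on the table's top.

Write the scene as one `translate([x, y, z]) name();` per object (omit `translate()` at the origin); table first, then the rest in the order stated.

table();
translate([809, 115, 745]) chair();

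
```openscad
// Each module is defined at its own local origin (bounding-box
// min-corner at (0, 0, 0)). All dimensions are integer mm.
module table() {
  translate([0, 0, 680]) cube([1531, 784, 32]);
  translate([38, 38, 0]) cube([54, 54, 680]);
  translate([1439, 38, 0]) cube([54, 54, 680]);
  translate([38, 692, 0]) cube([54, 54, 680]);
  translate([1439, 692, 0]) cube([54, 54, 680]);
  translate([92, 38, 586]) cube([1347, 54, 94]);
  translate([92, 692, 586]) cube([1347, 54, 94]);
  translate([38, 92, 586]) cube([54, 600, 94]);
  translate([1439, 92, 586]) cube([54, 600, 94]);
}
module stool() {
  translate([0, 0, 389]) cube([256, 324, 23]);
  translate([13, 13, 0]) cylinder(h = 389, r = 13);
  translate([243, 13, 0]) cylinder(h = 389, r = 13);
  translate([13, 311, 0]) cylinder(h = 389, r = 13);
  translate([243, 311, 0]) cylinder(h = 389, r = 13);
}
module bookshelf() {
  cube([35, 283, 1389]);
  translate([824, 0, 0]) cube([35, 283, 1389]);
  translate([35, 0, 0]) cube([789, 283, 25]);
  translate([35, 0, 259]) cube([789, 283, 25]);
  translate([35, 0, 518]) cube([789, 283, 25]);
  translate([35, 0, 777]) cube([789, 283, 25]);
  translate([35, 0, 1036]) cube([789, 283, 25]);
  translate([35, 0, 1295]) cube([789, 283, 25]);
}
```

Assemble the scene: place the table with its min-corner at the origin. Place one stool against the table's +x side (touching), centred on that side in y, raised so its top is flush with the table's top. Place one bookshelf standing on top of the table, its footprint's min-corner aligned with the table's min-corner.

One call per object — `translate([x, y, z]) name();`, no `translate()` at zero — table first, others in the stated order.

table();
translate([1531, 230, 300]) stool();
translate([0, 0, 712]) bookshelf();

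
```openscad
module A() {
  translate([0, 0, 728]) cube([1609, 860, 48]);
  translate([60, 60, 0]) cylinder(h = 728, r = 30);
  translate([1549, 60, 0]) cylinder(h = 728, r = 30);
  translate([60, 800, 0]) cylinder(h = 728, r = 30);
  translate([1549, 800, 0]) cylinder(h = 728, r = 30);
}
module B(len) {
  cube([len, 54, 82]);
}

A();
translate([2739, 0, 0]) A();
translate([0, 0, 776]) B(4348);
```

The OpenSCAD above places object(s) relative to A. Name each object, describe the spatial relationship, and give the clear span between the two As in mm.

A is a table. B is a beam. A beam spans the tops of two tables. The clear span between the two tables is 1130 mm.

Second table starts at x = 2739; first ends at x = 1609; clear span = 2739 − 1609 = 1130 mm.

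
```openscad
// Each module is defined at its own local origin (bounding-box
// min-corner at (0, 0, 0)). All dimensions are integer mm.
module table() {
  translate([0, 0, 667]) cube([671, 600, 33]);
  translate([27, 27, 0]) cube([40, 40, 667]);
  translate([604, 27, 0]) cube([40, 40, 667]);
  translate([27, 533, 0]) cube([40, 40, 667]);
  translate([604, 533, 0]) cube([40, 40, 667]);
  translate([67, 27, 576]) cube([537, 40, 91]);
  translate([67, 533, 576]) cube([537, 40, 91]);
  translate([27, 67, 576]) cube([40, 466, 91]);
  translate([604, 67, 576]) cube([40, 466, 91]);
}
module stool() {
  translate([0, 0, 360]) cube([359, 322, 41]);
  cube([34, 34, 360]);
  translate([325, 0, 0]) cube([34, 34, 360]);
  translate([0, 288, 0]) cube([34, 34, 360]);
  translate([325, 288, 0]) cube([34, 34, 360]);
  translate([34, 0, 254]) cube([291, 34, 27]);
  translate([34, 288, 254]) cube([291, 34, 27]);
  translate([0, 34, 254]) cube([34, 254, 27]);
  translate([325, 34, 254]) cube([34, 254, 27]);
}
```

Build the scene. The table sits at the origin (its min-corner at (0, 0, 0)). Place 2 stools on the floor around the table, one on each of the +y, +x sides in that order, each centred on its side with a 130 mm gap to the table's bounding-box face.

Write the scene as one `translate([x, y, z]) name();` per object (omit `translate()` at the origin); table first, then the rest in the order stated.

table();
translate([156, 730, 0]) stool();
translate([801, 139, 0]) stool();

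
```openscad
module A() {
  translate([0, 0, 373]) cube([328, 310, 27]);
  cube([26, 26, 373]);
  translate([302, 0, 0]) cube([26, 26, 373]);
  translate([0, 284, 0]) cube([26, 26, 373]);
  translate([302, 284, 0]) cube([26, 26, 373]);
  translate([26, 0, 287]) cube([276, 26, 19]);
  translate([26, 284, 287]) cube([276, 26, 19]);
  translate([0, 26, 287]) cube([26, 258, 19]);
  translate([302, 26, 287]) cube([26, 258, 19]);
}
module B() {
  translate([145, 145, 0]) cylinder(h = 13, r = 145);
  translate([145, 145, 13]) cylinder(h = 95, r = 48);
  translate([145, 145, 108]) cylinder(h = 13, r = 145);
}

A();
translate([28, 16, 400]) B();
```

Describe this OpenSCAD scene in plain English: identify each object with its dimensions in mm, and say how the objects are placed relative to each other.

A is a four-legged stool. The seat is 328×310 mm, 27 mm thick, top at z = 400 mm. It stands on four square legs, each 26×26 mm in cross-section, from z = 0 to the seat underside, each flush with a corner of the seat. Four stretchers, 26 mm wide and 19 mm tall, connect adjacent legs with their undersides at z = 287 mm, each running between the inner faces of the legs it joins and aligned with the legs' outer faces on the other axis.

B is a spool: two coaxial disc flanges of radius 145 mm and thickness 13 mm, joined by a core cylinder of radius 48 mm and height 95 mm. The lower flange rests on z = 0 and the three cylinders share a vertical axis.

The spool is on top of the stool.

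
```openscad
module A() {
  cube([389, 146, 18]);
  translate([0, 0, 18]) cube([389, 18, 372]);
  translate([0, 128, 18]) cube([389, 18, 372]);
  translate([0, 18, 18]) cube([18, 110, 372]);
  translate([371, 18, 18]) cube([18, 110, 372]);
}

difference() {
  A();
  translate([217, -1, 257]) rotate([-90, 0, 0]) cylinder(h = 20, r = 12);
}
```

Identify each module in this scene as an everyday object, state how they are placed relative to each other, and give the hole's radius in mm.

The subtracted cylinder has r = 12 mm.

A is an open box. The open box has a circular hole through its front wall. The hole's radius is 12 mm.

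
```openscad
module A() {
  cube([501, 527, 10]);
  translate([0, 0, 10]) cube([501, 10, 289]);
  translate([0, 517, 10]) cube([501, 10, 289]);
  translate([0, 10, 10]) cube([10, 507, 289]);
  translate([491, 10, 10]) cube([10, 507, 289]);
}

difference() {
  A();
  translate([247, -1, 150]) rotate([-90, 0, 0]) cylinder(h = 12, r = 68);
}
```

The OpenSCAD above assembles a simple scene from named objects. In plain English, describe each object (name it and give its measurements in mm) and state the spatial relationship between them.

A is an open-topped rectangular box: outside dimensions 501×527×299 mm, with a uniform wall and base thickness of 10 mm. The base is a full 501×527 slab on the floor; four walls sit on top of the base. The front and back walls (the −y and +y sides) span the full width; the two side walls fit between them.

The open box has a circular hole of radius 68 mm through its front wall, centred at (x = 247, z = 150).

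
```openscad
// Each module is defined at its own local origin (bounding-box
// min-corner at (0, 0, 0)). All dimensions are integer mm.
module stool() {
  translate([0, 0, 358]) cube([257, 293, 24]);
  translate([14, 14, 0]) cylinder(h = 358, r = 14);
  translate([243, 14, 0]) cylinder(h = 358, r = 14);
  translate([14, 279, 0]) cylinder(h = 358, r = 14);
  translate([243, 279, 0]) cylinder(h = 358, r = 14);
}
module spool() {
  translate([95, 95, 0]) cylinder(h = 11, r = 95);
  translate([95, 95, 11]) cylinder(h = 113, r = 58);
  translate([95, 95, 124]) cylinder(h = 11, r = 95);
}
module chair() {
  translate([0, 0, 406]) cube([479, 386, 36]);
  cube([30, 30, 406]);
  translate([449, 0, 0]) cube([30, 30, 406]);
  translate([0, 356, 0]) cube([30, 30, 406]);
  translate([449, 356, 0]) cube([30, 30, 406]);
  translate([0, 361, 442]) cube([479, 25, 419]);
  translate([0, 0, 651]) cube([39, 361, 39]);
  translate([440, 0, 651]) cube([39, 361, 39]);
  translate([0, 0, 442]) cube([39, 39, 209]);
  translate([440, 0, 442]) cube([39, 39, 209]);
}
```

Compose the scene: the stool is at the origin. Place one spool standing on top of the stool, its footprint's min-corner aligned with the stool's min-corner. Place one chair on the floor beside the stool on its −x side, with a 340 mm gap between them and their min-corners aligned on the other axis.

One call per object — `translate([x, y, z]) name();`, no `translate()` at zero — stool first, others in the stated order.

stool();
translate([0, 0, 382]) spool();
translate([-819, 0, 0]) chair();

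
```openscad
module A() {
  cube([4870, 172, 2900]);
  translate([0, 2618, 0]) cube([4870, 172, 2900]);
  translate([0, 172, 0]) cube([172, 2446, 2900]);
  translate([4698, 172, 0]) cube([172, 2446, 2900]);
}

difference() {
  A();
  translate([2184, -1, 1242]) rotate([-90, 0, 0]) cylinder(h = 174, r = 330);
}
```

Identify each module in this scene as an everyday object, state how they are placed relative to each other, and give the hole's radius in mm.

A is a house frame. The house frame has a circular hole through its front wall. The hole's radius is 330 mm.

The subtracted cylinder has r = 330 mm.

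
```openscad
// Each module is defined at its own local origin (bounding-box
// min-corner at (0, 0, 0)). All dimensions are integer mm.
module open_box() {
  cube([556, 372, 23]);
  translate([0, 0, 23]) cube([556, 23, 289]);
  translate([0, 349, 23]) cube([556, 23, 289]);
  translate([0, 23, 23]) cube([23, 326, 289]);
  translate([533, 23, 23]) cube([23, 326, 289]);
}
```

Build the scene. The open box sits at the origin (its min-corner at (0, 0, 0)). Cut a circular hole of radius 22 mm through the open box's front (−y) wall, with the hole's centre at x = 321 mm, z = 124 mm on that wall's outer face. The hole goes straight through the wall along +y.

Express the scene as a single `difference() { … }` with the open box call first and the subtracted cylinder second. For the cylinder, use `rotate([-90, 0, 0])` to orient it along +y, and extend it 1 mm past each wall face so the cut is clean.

difference() {
  open_box();
  translate([321, -1, 124]) rotate([-90, 0, 0]) cylinder(h = 25, r = 22);
}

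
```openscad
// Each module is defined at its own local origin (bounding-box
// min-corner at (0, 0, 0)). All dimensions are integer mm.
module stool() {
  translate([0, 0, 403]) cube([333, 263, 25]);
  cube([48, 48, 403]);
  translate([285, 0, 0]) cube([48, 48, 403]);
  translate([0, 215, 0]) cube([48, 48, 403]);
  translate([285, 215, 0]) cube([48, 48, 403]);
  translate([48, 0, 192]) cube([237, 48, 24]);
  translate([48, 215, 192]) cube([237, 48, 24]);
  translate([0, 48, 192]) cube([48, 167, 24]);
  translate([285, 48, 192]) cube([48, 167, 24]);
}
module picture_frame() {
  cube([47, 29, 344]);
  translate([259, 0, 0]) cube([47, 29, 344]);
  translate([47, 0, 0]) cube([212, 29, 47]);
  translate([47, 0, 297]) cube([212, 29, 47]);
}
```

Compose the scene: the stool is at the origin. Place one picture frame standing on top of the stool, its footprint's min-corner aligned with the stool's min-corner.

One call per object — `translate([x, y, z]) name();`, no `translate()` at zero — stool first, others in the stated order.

stool();
translate([0, 0, 428]) picture_frame();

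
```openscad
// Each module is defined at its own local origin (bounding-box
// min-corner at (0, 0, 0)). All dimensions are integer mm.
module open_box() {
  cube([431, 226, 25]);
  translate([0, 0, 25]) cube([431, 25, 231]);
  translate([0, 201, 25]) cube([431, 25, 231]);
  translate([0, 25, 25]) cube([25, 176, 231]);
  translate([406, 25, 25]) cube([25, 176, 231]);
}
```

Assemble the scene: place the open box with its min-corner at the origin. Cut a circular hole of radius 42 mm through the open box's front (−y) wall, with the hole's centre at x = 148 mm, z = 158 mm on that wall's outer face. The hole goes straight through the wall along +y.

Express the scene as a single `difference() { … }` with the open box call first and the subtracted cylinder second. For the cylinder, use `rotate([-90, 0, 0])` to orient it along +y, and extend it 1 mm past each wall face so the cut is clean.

difference() {
  open_box();
  translate([148, -1, 158]) rotate([-90, 0, 0]) cylinder(h = 27, r = 42);
}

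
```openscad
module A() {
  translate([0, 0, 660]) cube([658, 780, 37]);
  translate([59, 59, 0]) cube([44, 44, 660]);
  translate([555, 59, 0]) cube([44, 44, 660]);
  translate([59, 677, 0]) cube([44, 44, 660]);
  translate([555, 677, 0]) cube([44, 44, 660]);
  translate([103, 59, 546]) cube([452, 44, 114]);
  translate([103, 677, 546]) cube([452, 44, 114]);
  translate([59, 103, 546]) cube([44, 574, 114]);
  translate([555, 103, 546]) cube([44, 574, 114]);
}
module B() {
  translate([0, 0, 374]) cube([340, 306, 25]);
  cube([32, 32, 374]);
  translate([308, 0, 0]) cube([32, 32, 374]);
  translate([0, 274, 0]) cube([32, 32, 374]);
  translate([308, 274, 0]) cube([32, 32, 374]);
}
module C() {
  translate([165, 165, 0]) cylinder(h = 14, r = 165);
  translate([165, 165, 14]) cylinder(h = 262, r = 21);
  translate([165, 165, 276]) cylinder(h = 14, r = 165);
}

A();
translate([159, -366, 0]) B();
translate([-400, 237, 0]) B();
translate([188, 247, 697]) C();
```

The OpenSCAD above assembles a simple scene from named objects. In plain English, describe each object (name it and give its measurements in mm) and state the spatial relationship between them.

A is a rectangular dining table. The top is 658×780×37 mm with its upper surface at z = 697 mm. It stands on four 44×44 mm square legs, each inset 59 mm from the nearest pair of top edges, running from the floor to the underside of the top. Four apron rails, 44 mm thick and 114 mm tall, run between adjacent legs with their top edges flush with the underside of the top and their outer faces flush with the legs' outer faces.

B is a four-legged stool. The seat is a 340×306×25 mm slab whose top surface is at z = 399 mm; four square legs, each 32×32 mm in cross-section, run from the floor (z = 0) to the underside of the seat, each flush with a corner of the seat.

C is a spool: two coaxial disc flanges of radius 165 mm and thickness 14 mm, joined by a core cylinder of radius 21 mm and height 262 mm. The lower flange rests on z = 0 and the three cylinders share a vertical axis.

Two stools sit around the table at the −y, −x sides. The spool is on top of the table.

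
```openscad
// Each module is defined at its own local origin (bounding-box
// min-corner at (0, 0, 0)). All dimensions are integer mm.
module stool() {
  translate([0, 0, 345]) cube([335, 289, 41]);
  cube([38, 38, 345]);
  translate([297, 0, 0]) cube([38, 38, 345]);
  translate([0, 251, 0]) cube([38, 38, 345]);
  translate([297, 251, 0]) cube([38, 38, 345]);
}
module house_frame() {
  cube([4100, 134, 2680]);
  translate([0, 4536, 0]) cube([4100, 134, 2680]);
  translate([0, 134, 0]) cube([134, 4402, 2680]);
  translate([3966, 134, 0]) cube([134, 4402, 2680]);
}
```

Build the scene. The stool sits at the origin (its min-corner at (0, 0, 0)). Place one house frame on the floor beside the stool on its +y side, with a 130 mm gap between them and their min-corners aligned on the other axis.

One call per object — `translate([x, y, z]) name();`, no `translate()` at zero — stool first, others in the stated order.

stool();
translate([0, 419, 0]) house_frame();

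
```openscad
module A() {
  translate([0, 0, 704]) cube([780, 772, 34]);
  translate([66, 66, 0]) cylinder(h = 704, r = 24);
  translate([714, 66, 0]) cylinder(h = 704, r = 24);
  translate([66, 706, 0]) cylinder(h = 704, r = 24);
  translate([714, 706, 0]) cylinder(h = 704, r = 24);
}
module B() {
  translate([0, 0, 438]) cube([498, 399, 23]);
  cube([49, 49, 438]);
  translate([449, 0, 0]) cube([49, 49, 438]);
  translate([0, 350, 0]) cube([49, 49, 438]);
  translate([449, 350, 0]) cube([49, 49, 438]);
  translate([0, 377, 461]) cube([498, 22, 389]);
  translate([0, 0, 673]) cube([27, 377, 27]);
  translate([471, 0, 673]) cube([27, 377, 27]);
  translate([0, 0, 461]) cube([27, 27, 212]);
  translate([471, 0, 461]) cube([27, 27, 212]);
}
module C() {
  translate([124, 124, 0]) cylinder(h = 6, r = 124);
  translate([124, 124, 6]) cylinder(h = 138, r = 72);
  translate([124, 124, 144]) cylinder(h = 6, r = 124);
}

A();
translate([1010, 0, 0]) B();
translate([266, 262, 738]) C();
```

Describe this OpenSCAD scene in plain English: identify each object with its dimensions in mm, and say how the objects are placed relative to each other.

A is a table with a 780×772 mm rectangular top, 34 mm thick, top surface at z = 738 mm, supported by four round legs of 48 mm diameter, each leg's bounding box inset 42 mm from the nearest pair of top edges, running from the floor.

B is a chair: 498×399 mm seat, 23 mm thick, top at z = 461 mm, on four 49 mm square corner legs flush with the seat edges. A 22 mm thick backrest slab spans the full seat width, extending 389 mm above the seat top, its back face flush with the seat's +y edge. Two armrests of 27×27 mm section run along each side from the seat's front edge to the front of the backrest, top faces 239 mm above the seat top and outer faces flush with the seat's x-edges; a 27×27 mm post under the front of each armrest stands on the seat at the front corner.

C is a spool: two coaxial disc flanges of radius 124 mm and thickness 6 mm, joined by a core cylinder of radius 72 mm and height 138 mm. The lower flange rests on z = 0 and the three cylinders share a vertical axis.

The chair is on the floor beside the table on its +x side. The spool is on top of the table, centred.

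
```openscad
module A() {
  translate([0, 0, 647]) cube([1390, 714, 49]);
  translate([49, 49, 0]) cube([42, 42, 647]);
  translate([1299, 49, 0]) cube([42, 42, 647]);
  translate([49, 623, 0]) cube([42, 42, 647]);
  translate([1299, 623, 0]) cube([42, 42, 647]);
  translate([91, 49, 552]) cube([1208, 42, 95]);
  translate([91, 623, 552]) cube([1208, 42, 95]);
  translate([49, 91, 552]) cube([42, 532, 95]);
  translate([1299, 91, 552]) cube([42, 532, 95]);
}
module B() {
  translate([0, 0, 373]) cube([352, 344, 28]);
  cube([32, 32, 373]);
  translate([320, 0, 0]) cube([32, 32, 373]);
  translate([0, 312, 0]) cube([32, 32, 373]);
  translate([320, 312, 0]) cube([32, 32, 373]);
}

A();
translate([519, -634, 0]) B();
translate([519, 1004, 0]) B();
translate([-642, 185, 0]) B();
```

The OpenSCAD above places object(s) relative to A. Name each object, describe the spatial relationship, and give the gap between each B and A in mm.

Each stool's nearest face is 290 mm from the table's bounding box.

A is a table. B is a stool. Three stools sit around the table at the −y, +y, −x sides. The gap between each stool and the table is 290 mm.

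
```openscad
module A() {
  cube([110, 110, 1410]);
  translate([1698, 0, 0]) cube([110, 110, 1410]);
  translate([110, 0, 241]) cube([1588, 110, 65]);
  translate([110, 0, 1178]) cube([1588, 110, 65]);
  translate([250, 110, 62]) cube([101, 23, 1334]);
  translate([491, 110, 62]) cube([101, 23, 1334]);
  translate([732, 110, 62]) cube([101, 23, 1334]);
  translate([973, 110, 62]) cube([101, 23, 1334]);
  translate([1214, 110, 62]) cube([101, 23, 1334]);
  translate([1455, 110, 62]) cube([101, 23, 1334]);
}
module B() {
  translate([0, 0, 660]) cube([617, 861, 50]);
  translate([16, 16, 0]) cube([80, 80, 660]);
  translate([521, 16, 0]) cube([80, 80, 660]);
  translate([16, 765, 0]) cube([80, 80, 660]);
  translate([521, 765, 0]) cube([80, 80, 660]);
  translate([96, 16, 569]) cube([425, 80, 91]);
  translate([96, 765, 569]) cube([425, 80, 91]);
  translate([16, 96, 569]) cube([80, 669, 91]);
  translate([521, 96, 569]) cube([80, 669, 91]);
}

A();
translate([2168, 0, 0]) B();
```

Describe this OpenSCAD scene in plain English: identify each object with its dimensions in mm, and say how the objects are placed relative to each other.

A is a fence section. Two 110×110 mm posts, 1410 mm tall, stand on the floor with a clear span of 1588 mm between their inner faces. Two horizontal rails of 110×65 mm section span the gap between the posts with their undersides at z = 241 mm and z = 1178 mm, flush with the posts' −y face. 6 pickets, each 101 mm wide, 23 mm thick and 1334 mm tall, are fixed to the +y face of the rails with their bottoms at z = 62 mm, evenly spaced across the span with equal gaps (rounded down to the nearest mm) at the −x end and between each pair — any rounding remainder accumulates at the +x end.

B is a rectangular dining table. The top is 617×861×50 mm with its upper surface at z = 710 mm. It stands on four 80×80 mm square legs, each inset 16 mm from the nearest pair of top edges, running from the floor to the underside of the top. Four apron rails, 80 mm thick and 91 mm tall, run between adjacent legs with their top edges flush with the underside of the top and their outer faces flush with the legs' outer faces.

The table is on the floor beside the fence section on its +x side.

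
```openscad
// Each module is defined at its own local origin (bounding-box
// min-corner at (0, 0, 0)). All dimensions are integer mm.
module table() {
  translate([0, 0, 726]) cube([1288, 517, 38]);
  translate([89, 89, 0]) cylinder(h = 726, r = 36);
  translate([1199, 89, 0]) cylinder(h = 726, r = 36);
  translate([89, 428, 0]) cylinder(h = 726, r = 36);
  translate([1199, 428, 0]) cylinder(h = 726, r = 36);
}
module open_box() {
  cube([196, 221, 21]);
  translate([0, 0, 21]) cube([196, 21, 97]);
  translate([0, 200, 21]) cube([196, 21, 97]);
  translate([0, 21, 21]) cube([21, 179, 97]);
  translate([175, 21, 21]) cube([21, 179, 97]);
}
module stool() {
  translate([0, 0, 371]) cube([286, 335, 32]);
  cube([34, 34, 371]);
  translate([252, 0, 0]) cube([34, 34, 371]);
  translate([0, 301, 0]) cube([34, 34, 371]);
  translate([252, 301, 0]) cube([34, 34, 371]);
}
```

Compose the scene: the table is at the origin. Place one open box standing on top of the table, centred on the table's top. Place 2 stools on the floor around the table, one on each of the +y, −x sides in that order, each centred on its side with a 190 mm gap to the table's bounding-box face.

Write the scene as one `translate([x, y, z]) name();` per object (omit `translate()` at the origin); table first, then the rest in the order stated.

table();
translate([546, 148, 764]) open_box();
translate([501, 707, 0]) stool();
translate([-476, 91, 0]) stool();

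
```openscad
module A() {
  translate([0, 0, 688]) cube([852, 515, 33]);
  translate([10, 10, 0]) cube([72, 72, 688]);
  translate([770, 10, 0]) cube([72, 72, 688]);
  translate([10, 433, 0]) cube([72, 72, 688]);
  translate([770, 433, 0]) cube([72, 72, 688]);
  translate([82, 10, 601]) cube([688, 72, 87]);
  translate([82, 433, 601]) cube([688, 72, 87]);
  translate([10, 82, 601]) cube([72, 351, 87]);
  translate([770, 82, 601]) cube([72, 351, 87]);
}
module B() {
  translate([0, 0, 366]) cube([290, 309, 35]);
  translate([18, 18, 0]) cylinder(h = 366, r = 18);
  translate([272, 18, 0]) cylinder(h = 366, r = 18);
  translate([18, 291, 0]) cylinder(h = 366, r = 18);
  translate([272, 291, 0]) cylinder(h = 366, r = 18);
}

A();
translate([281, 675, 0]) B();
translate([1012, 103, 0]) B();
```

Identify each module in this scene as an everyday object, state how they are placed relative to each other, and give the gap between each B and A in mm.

Each stool's nearest face is 160 mm from the table's bounding box.

A is a table. B is a stool. Two stools sit around the table at the +y, +x sides. The gap between each stool and the table is 160 mm.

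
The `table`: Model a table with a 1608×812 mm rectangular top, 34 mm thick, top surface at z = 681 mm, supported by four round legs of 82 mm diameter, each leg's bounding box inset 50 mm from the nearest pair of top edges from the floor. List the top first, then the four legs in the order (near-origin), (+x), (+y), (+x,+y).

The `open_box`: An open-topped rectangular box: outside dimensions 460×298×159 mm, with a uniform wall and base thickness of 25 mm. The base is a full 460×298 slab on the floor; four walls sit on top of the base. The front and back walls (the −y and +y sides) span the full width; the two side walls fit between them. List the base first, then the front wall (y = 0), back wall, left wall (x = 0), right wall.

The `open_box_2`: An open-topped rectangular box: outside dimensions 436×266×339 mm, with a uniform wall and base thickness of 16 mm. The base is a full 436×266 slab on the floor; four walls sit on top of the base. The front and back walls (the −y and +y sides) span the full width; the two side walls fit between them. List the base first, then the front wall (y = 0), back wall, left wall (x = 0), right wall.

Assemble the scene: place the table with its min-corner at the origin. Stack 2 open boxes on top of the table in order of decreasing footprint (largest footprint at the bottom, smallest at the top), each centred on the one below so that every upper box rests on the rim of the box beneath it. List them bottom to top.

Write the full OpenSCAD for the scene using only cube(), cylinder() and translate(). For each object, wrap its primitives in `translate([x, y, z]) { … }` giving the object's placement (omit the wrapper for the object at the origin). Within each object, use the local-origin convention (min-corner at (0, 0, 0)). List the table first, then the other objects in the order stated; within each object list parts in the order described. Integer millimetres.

translate([0, 0, 647]) cube([1608, 812, 34]);
translate([91, 91, 0]) cylinder(h = 647, r = 41);
translate([1517, 91, 0]) cylinder(h = 647, r = 41);
translate([91, 721, 0]) cylinder(h = 647, r = 41);
translate([1517, 721, 0]) cylinder(h = 647, r = 41);
translate([574, 257, 681]) {
  cube([460, 298, 25]);
  translate([0, 0, 25]) cube([460, 25, 134]);
  translate([0, 273, 25]) cube([460, 25, 134]);
  translate([0, 25, 25]) cube([25, 248, 134]);
  translate([435, 25, 25]) cube([25, 248, 134]);
}
translate([586, 273, 840]) {
  cube([436, 266, 16]);
  translate([0, 0, 16]) cube([436, 16, 323]);
  translate([0, 250, 16]) cube([436, 16, 323]);
  translate([0, 16, 16]) cube([16, 234, 323]);
  translate([420, 16, 16]) cube([16, 234, 323]);
}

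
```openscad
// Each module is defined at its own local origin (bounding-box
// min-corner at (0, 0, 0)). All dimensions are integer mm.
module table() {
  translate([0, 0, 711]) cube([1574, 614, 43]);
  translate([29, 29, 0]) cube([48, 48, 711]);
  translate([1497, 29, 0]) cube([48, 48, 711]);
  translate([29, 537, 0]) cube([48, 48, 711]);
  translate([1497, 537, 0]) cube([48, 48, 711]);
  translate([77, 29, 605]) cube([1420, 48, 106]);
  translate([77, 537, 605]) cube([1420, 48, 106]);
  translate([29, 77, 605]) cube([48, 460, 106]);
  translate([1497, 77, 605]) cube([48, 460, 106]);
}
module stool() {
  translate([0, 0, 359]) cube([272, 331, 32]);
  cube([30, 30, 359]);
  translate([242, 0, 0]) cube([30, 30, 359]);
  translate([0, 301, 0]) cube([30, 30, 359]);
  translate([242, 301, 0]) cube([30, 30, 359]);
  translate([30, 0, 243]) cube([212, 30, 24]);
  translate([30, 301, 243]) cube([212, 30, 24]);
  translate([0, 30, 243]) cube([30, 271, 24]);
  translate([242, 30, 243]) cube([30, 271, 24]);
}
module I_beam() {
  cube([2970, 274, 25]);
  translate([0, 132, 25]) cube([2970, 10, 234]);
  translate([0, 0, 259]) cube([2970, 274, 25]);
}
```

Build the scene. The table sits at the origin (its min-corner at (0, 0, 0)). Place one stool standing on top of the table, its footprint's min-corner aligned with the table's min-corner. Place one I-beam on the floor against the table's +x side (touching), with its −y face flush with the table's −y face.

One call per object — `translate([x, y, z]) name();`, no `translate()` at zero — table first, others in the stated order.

table();
translate([0, 0, 754]) stool();
translate([1574, 0, 0]) I_beam();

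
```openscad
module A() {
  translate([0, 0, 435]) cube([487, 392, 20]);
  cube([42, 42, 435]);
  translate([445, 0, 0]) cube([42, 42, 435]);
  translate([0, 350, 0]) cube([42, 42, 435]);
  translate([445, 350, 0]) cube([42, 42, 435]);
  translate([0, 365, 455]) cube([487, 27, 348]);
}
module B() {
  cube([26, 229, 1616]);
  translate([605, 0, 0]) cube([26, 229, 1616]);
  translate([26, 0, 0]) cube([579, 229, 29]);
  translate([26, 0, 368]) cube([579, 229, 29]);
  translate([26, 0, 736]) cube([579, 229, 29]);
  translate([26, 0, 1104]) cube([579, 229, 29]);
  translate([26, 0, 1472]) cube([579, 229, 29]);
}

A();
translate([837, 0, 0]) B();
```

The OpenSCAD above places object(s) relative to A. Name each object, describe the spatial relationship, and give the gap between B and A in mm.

A is a chair. B is a bookshelf. The bookshelf is on the floor beside the chair on its +x side. The gap between the bookshelf and the chair is 350 mm.

The bookshelf's nearest face is 350 mm from the chair's +x face.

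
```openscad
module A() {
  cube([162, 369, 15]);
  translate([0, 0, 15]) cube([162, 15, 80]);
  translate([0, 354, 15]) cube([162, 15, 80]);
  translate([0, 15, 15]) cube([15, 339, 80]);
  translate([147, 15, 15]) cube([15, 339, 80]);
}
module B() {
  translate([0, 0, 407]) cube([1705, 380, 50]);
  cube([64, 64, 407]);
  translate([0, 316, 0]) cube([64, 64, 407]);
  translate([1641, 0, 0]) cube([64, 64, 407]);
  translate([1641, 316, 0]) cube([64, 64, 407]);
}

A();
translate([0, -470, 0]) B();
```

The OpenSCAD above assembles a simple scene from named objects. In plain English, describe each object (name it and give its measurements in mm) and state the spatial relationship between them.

A is an open storage box with external size 162×369×95 mm and wall thickness 15 mm (the base is also 15 mm thick). The base covers the whole footprint; the four walls stand on the base, with the y-facing walls full-width and the x-facing walls fitting between their inner faces.

B is a long wooden bench with a 1705 mm (x) × 380 mm (y) seat, 50 mm thick, its top surface 457 mm above the floor. Four 64 mm square legs at the seat corners, flush with the edges, run from z = 0 to the seat underside.

The bench is on the floor beside the open box on its −y side.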